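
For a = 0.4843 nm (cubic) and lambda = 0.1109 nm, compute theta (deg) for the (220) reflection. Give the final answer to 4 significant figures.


d = a / sqrt(h^2+k^2+l^2)
d = 0.4843 / sqrt(8) = 0.171226 nm
lambda = 2*d*sin(theta)  =>  sin(theta) = lambda / (2*d)
sin(theta) = 0.1109 / (2 * 0.171226) = 0.323841
theta = 18.9 deg


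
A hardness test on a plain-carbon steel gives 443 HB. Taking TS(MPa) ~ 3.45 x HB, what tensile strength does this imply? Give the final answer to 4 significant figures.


TS (MPa) = 3.45 * HB
TS = 3.45 * 443
TS = 1528 MPa


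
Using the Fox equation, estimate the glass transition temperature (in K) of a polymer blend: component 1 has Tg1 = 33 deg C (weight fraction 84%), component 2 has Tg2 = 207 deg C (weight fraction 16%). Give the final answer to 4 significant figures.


1/Tg = w1/Tg1 + w2/Tg2 (in Kelvin)
Tg1 = 306.15 K, Tg2 = 480.15 K
1/Tg = 0.84/306.15 + 0.16/480.15
Tg = 325 K


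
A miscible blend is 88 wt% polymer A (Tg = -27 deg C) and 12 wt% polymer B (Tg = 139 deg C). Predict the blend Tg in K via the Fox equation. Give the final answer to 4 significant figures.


1/Tg = w1/Tg1 + w2/Tg2 (in Kelvin)
Tg1 = 246.15 K, Tg2 = 412.15 K
1/Tg = 0.88/246.15 + 0.12/412.15
Tg = 258.7 K


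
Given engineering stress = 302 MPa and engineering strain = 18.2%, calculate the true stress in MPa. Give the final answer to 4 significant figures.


sigma_true = sigma_eng * (1 + epsilon_eng)
sigma_true = 302 * (1 + 0.182)
sigma_true = 357 MPa


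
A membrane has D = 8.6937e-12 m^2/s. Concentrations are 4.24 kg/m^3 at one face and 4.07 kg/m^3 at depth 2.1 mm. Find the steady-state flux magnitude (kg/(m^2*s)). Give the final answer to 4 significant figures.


J = -D * (dC/dx) = D * (C1 - C2) / dx
J = 8.6937e-12 * (4.24 - 4.07) / 2.1e-03
J = 7.038e-10 kg/(m^2*s)


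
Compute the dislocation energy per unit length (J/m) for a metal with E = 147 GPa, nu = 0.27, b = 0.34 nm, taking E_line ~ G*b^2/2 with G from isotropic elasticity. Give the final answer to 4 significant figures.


Step 1: G = E / (2*(1+nu))
G = 147 / (2*(1+0.27)) = 57.874 GPa = 5.7874e+10 Pa
Step 2: E_line = G*b^2/2
b = 0.34 nm = 3.4e-10 m
E_line = 0.5 * 5.7874e+10 * (3.4e-10)^2 = 3.345e-09 J/m


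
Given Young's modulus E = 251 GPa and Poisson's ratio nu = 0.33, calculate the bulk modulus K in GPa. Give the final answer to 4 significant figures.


K = E / (3*(1-2*nu))
K = 251 / (3*(1-2*0.33))
K = 246.1 GPa


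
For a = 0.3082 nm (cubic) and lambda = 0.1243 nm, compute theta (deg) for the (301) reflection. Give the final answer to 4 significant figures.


d = a / sqrt(h^2+k^2+l^2)
d = 0.3082 / sqrt(10) = 0.0974614 nm
lambda = 2*d*sin(theta)  =>  sin(theta) = lambda / (2*d)
sin(theta) = 0.1243 / (2 * 0.0974614) = 0.637688
theta = 39.62 deg


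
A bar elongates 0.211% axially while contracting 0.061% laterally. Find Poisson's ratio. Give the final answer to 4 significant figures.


nu = -epsilon_lat / epsilon_axial
Lateral strain is contraction (negative), so using magnitudes:
nu = 0.061 / 0.211
nu = 0.2891


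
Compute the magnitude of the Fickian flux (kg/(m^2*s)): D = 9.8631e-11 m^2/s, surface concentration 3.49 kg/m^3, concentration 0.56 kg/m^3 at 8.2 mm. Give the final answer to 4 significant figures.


J = -D * (dC/dx) = D * (C1 - C2) / dx
J = 9.8631e-11 * (3.49 - 0.56) / 8.2e-03
J = 3.524e-08 kg/(m^2*s)


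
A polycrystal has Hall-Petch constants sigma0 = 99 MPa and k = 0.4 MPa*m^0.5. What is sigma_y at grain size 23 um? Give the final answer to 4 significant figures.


sigma_y = sigma0 + k / sqrt(d)
d = 23 um = 2.3e-05 m
sigma_y = 99 + 0.4 / sqrt(2.3e-05)
sigma_y = 182.4 MPa


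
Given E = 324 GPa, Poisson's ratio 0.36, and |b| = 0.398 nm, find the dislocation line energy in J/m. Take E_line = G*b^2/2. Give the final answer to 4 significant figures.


Step 1: G = E / (2*(1+nu))
G = 324 / (2*(1+0.36)) = 119.118 GPa = 1.19118e+11 Pa
Step 2: E_line = G*b^2/2
b = 0.398 nm = 3.98e-10 m
E_line = 0.5 * 1.19118e+11 * (3.98e-10)^2 = 9.434e-09 J/m


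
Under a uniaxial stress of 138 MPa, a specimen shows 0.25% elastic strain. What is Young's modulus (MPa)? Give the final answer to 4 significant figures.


E = sigma / epsilon
epsilon = 0.25% = 2.5e-03
E = 138 / 2.5e-03
E = 55200 MPa


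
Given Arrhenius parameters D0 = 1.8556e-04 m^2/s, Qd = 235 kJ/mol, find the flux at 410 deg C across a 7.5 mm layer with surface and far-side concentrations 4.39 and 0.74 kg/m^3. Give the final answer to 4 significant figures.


Step 1: D = D0 * exp(-Qd/(R*T))
T = 410 + 273.15 = 683.15 K
D = 1.8556e-04 * exp(-235e3 / (8.314 * 683.15)) = 1.99248e-22 m^2/s
Step 2: J = D * (C1 - C2) / dx
J = 1.99248e-22 * (4.39 - 0.74) / 7.5e-03
J = 9.697e-20 kg/(m^2*s)


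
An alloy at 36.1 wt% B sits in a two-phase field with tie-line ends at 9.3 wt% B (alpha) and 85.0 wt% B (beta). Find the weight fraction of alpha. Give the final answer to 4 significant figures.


f_alpha = (C_beta - C0) / (C_beta - C_alpha)
f_alpha = (85.0 - 36.1) / (85.0 - 9.3)
f_alpha = 0.646


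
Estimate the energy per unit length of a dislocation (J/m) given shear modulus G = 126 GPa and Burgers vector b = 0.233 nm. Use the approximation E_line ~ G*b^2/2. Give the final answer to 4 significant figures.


E = G*b^2/2
b = 0.233 nm = 2.33e-10 m
G = 126 GPa = 1.26e+11 Pa
E = 0.5 * 1.26e+11 * (2.33e-10)^2
E = 3.42e-09 J/m


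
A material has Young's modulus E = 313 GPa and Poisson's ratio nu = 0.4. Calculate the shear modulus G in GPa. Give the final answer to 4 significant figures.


G = E / (2*(1+nu))
G = 313 / (2*(1+0.4))
G = 111.8 GPa


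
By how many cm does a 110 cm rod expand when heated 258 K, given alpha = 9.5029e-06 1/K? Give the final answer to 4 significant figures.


dL = L0 * alpha * dT
dL = 110 * 9.5029e-06 * 258
dL = 0.2697 cm


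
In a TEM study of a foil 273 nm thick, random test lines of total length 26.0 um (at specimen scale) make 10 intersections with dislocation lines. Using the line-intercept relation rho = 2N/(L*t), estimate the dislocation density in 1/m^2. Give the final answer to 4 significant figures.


rho = 2N / (L * t)
L = 26.0 um = 2.6e-05 m, t = 273 nm = 2.73e-07 m
rho = 2 * 10 / (2.6e-05 * 2.73e-07)
rho = 2.818e+12 1/m^2


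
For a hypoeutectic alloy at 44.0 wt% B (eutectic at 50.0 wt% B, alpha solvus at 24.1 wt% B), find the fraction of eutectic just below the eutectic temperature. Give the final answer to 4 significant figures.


f_primary = (C_e - C0) / (C_e - C_alpha_max)
f_primary = (50.0 - 44.0) / (50.0 - 24.1)
f_primary = 0.23166
f_eutectic = 1 - 0.23166 = 0.7683


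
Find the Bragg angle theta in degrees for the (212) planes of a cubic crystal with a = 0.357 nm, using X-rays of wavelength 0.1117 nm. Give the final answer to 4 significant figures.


d = a / sqrt(h^2+k^2+l^2)
d = 0.357 / sqrt(9) = 0.119 nm
lambda = 2*d*sin(theta)  =>  sin(theta) = lambda / (2*d)
sin(theta) = 0.1117 / (2 * 0.119) = 0.469328
theta = 27.99 deg


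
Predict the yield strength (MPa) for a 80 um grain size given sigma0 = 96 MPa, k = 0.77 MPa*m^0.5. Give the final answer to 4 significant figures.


sigma_y = sigma0 + k / sqrt(d)
d = 80 um = 8e-05 m
sigma_y = 96 + 0.77 / sqrt(8e-05)
sigma_y = 182.1 MPa


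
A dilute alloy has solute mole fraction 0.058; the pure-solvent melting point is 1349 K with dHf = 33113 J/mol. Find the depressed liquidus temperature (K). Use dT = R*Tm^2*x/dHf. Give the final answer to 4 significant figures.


dT = R*Tm^2*x / dHf
dT = 8.314 * 1349^2 * 0.058 / 33113
dT = 26.5011 K
T_new = 1349 - 26.5011 = 1322 K


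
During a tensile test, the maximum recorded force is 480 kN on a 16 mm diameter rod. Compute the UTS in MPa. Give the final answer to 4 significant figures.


A0 = pi*(d/2)^2 = pi*(16/2)^2 = 201.062 mm^2
UTS = F_max / A0 = 480*1000 / 201.062
UTS = 2387 MPa


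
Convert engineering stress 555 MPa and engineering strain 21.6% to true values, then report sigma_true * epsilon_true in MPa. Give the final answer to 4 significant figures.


sigma_true = sigma_eng * (1 + epsilon_eng)
sigma_true = 555 * (1 + 0.216) = 674.88 MPa
epsilon_true = ln(1 + epsilon_eng)
epsilon_true = ln(1 + 0.216) = 0.195567
sigma_true * epsilon_true = 674.88 * 0.195567 = 132 MPa


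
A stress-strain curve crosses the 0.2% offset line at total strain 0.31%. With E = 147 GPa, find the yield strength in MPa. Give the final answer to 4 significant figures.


Offset strain = 0.002
Elastic strain at yield = total_strain - offset = 3.1e-03 - 0.002 = 1.1e-03
sigma_y = E * elastic_strain = 147000 * 1.1e-03
sigma_y = 161.7 MPa


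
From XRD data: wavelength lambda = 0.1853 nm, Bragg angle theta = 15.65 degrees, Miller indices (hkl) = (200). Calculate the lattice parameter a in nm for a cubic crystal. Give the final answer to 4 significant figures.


d = lambda / (2*sin(theta))
d = 0.1853 / (2*sin(15.65 deg))
d = 0.343453 nm
a = d * sqrt(h^2+k^2+l^2) = 0.343453 * sqrt(4)
a = 0.6869 nm


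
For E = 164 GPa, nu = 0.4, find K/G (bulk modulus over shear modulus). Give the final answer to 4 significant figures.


G = E / (2*(1+nu))
G = 164 / (2*(1+0.4)) = 58.5714 GPa
K = E / (3*(1-2*nu))
K = 164 / (3*(1-2*0.4)) = 273.333 GPa
K/G = 273.333 / 58.5714 = 4.667


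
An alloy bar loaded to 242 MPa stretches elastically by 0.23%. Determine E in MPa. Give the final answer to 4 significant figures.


E = sigma / epsilon
epsilon = 0.23% = 2.3e-03
E = 242 / 2.3e-03
E = 105200 MPa


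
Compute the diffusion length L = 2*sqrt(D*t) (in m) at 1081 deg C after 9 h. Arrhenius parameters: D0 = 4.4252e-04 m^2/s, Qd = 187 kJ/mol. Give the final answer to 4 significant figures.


Step 1: D = D0 * exp(-Qd/(R*T))
T = 1354.15 K
D = 4.4252e-04 * exp(-187e3 / (8.314 * 1354.15)) = 2.70634e-11 m^2/s
Step 2: L = 2*sqrt(D*t)
t = 9 h = 32400 s
L = 2*sqrt(2.70634e-11 * 32400) = 1.873e-03 m


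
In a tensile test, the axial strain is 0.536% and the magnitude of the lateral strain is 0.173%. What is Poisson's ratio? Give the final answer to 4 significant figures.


nu = -epsilon_lat / epsilon_axial
Lateral strain is contraction (negative), so using magnitudes:
nu = 0.173 / 0.536
nu = 0.3228


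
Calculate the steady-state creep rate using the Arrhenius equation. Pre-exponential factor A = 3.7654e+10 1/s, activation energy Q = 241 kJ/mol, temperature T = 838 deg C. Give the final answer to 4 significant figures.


rate = A * exp(-Q / (R*T))
T = 838 + 273.15 = 1111.15 K
rate = 3.7654e+10 * exp(-241e3 / (8.314 * 1111.15))
rate = 0.1762 1/s


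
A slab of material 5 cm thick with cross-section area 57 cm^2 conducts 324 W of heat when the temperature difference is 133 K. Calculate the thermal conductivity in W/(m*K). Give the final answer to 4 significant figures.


k = Q*L / (A*dT)
L = 0.05 m, A = 5.7e-03 m^2
k = 324 * 0.05 / (5.7e-03 * 133)
k = 21.37 W/(m*K)


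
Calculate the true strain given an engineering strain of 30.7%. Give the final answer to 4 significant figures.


epsilon_true = ln(1 + epsilon_eng)
epsilon_true = ln(1 + 0.307)
epsilon_true = 0.2677


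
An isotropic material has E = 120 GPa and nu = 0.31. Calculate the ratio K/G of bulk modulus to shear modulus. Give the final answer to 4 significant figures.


G = E / (2*(1+nu))
G = 120 / (2*(1+0.31)) = 45.8015 GPa
K = E / (3*(1-2*nu))
K = 120 / (3*(1-2*0.31)) = 105.263 GPa
K/G = 105.263 / 45.8015 = 2.298


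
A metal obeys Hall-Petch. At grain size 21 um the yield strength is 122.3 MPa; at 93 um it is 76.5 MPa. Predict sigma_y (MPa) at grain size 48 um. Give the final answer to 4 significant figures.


sigma_y = sigma0 + k / sqrt(d)
1/sqrt(d1) = 1/sqrt(2.1e-05) = 218.218;  1/sqrt(d2) = 103.695
k = (sigma1 - sigma2) / (1/sqrt(d1) - 1/sqrt(d2)) = (122.3 - 76.5) / (218.218 - 103.695) = 0.399921 MPa*m^0.5
sigma0 = sigma1 - k/sqrt(d1) = 122.3 - 0.399921*218.218 = 35.0302 MPa
sigma_y(d3) = 35.0302 + 0.399921 / sqrt(4.8e-05) = 92.75 MPa


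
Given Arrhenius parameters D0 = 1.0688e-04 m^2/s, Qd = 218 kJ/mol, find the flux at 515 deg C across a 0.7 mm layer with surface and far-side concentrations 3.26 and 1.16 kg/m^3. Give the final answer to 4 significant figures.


Step 1: D = D0 * exp(-Qd/(R*T))
T = 515 + 273.15 = 788.15 K
D = 1.0688e-04 * exp(-218e3 / (8.314 * 788.15)) = 3.80562e-19 m^2/s
Step 2: J = D * (C1 - C2) / dx
J = 3.80562e-19 * (3.26 - 1.16) / 7e-04
J = 1.142e-15 kg/(m^2*s)


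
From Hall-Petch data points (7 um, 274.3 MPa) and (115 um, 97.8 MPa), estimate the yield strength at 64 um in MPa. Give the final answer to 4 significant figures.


sigma_y = sigma0 + k / sqrt(d)
1/sqrt(d1) = 1/sqrt(7e-06) = 377.964;  1/sqrt(d2) = 93.2505
k = (sigma1 - sigma2) / (1/sqrt(d1) - 1/sqrt(d2)) = (274.3 - 97.8) / (377.964 - 93.2505) = 0.61992 MPa*m^0.5
sigma0 = sigma1 - k/sqrt(d1) = 274.3 - 0.61992*377.964 = 39.9921 MPa
sigma_y(d3) = 39.9921 + 0.61992 / sqrt(6.4e-05) = 117.5 MPa


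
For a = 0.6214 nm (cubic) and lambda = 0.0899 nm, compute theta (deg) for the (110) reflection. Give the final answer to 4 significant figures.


d = a / sqrt(h^2+k^2+l^2)
d = 0.6214 / sqrt(2) = 0.439396 nm
lambda = 2*d*sin(theta)  =>  sin(theta) = lambda / (2*d)
sin(theta) = 0.0899 / (2 * 0.439396) = 0.102299
theta = 5.872 deg


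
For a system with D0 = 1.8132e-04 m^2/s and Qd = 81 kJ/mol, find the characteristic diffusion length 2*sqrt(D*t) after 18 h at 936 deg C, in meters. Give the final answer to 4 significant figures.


Step 1: D = D0 * exp(-Qd/(R*T))
T = 1209.15 K
D = 1.8132e-04 * exp(-81e3 / (8.314 * 1209.15)) = 5.74331e-08 m^2/s
Step 2: L = 2*sqrt(D*t)
t = 18 h = 64800 s
L = 2*sqrt(5.74331e-08 * 64800) = 0.122 m


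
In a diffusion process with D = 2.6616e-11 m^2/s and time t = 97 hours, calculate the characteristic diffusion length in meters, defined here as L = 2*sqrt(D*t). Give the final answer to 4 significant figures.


t = 97 hr = 349200 s
Diffusion length = 2*sqrt(D*t)
= 2*sqrt(2.6616e-11 * 349200)
= 6.097e-03 m


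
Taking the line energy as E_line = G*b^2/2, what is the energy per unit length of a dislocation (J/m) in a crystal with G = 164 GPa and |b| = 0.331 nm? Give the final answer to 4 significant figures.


E = G*b^2/2
b = 0.331 nm = 3.31e-10 m
G = 164 GPa = 1.64e+11 Pa
E = 0.5 * 1.64e+11 * (3.31e-10)^2
E = 8.984e-09 J/m


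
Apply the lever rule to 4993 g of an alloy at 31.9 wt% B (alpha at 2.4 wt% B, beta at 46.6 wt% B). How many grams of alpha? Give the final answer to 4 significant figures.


f_alpha = (C_beta - C0) / (C_beta - C_alpha)
f_alpha = (46.6 - 31.9) / (46.6 - 2.4) = 0.332579
m_alpha = f_alpha * m_total = 0.332579 * 4993 = 1661 g


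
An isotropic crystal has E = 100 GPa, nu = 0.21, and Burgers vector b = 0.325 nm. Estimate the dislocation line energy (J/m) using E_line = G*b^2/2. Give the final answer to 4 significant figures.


Step 1: G = E / (2*(1+nu))
G = 100 / (2*(1+0.21)) = 41.3223 GPa = 4.13223e+10 Pa
Step 2: E_line = G*b^2/2
b = 0.325 nm = 3.25e-10 m
E_line = 0.5 * 4.13223e+10 * (3.25e-10)^2 = 2.182e-09 J/m


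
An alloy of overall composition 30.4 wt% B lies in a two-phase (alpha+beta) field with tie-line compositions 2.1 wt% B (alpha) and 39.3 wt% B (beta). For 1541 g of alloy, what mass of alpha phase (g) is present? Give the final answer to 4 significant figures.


f_alpha = (C_beta - C0) / (C_beta - C_alpha)
f_alpha = (39.3 - 30.4) / (39.3 - 2.1) = 0.239247
m_alpha = f_alpha * m_total = 0.239247 * 1541 = 368.7 g


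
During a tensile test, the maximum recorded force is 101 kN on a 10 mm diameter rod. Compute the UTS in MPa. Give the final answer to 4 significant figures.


A0 = pi*(d/2)^2 = pi*(10/2)^2 = 78.5398 mm^2
UTS = F_max / A0 = 101*1000 / 78.5398
UTS = 1286 MPa


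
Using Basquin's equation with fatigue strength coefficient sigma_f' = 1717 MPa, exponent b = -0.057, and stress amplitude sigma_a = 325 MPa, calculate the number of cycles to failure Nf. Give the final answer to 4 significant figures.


sigma_a = sigma_f' * (2*Nf)^b
2*Nf = (sigma_a / sigma_f')^(1/b)
2*Nf = (325 / 1717)^(1/-0.057)
2*Nf = 4.81091e+12
Nf = 2.405e+12 cycles


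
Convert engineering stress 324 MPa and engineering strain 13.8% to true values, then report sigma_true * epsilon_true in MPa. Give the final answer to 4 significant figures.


sigma_true = sigma_eng * (1 + epsilon_eng)
sigma_true = 324 * (1 + 0.138) = 368.712 MPa
epsilon_true = ln(1 + epsilon_eng)
epsilon_true = ln(1 + 0.138) = 0.129272
sigma_true * epsilon_true = 368.712 * 0.129272 = 47.66 MPa


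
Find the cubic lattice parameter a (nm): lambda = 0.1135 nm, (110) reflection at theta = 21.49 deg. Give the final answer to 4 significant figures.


d = lambda / (2*sin(theta))
d = 0.1135 / (2*sin(21.49 deg))
d = 0.154911 nm
a = d * sqrt(h^2+k^2+l^2) = 0.154911 * sqrt(2)
a = 0.2191 nm


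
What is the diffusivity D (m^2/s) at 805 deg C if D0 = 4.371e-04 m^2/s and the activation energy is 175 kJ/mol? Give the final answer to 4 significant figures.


D = D0 * exp(-Qd / (R*T))
T = 1078.15 K
D = 4.371e-04 * exp(-175e3 / (8.314 * 1078.15))
D = 1.451e-12 m^2/s


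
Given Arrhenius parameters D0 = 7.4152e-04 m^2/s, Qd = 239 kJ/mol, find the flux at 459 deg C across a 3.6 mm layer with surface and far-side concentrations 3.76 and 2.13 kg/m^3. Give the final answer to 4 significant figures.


Step 1: D = D0 * exp(-Qd/(R*T))
T = 459 + 273.15 = 732.15 K
D = 7.4152e-04 * exp(-239e3 / (8.314 * 732.15)) = 6.58034e-21 m^2/s
Step 2: J = D * (C1 - C2) / dx
J = 6.58034e-21 * (3.76 - 2.13) / 3.6e-03
J = 2.979e-18 kg/(m^2*s)


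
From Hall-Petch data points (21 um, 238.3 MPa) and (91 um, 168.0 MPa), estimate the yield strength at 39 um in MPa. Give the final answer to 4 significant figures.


sigma_y = sigma0 + k / sqrt(d)
1/sqrt(d1) = 1/sqrt(2.1e-05) = 218.218;  1/sqrt(d2) = 104.828
k = (sigma1 - sigma2) / (1/sqrt(d1) - 1/sqrt(d2)) = (238.3 - 168.0) / (218.218 - 104.828) = 0.619987 MPa*m^0.5
sigma0 = sigma1 - k/sqrt(d1) = 238.3 - 0.619987*218.218 = 103.008 MPa
sigma_y(d3) = 103.008 + 0.619987 / sqrt(3.9e-05) = 202.3 MPa


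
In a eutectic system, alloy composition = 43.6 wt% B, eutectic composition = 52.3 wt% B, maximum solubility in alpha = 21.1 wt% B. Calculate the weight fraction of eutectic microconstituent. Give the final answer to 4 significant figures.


f_primary = (C_e - C0) / (C_e - C_alpha_max)
f_primary = (52.3 - 43.6) / (52.3 - 21.1)
f_primary = 0.278846
f_eutectic = 1 - 0.278846 = 0.7212


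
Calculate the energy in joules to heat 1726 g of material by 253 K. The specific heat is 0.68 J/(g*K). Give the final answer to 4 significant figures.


Q = m * cp * dT
Q = 1726 * 0.68 * 253
Q = 296900 J


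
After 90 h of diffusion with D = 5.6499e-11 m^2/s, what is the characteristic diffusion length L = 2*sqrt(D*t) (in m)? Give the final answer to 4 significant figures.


t = 90 hr = 324000 s
Diffusion length = 2*sqrt(D*t)
= 2*sqrt(5.6499e-11 * 324000)
= 8.557e-03 m


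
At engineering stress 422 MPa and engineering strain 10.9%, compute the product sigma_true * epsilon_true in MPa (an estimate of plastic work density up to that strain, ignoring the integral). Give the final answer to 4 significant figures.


sigma_true = sigma_eng * (1 + epsilon_eng)
sigma_true = 422 * (1 + 0.109) = 467.998 MPa
epsilon_true = ln(1 + epsilon_eng)
epsilon_true = ln(1 + 0.109) = 0.103459
sigma_true * epsilon_true = 467.998 * 0.103459 = 48.42 MPa


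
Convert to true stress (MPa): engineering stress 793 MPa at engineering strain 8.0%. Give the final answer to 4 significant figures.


sigma_true = sigma_eng * (1 + epsilon_eng)
sigma_true = 793 * (1 + 0.08)
sigma_true = 856.4 MPa


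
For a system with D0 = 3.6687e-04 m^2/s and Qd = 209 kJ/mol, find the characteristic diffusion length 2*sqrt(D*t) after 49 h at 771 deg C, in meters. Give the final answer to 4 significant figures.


Step 1: D = D0 * exp(-Qd/(R*T))
T = 1044.15 K
D = 3.6687e-04 * exp(-209e3 / (8.314 * 1044.15)) = 1.28441e-14 m^2/s
Step 2: L = 2*sqrt(D*t)
t = 49 h = 176400 s
L = 2*sqrt(1.28441e-14 * 176400) = 9.52e-05 m


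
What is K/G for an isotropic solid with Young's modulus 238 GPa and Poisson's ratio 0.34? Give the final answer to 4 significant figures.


G = E / (2*(1+nu))
G = 238 / (2*(1+0.34)) = 88.806 GPa
K = E / (3*(1-2*nu))
K = 238 / (3*(1-2*0.34)) = 247.917 GPa
K/G = 247.917 / 88.806 = 2.792


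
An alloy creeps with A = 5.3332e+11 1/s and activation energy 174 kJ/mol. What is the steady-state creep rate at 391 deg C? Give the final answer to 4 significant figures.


rate = A * exp(-Q / (R*T))
T = 391 + 273.15 = 664.15 K
rate = 5.3332e+11 * exp(-174e3 / (8.314 * 664.15))
rate = 0.01101 1/s


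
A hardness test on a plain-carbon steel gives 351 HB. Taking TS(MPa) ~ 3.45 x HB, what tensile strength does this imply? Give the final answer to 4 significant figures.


TS (MPa) = 3.45 * HB
TS = 3.45 * 351
TS = 1211 MPa


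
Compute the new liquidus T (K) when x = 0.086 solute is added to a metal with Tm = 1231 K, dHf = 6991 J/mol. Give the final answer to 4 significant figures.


dT = R*Tm^2*x / dHf
dT = 8.314 * 1231^2 * 0.086 / 6991
dT = 154.983 K
T_new = 1231 - 154.983 = 1076 K


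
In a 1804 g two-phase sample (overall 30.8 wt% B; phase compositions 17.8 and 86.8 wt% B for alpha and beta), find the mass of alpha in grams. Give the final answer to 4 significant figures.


f_alpha = (C_beta - C0) / (C_beta - C_alpha)
f_alpha = (86.8 - 30.8) / (86.8 - 17.8) = 0.811594
m_alpha = f_alpha * m_total = 0.811594 * 1804 = 1464 g


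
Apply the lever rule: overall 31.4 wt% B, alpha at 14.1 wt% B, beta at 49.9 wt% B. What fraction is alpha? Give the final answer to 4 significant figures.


f_alpha = (C_beta - C0) / (C_beta - C_alpha)
f_alpha = (49.9 - 31.4) / (49.9 - 14.1)
f_alpha = 0.5168


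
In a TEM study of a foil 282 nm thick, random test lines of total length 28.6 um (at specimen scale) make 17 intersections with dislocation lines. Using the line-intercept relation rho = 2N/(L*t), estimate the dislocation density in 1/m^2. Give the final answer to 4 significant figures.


rho = 2N / (L * t)
L = 28.6 um = 2.86e-05 m, t = 282 nm = 2.82e-07 m
rho = 2 * 17 / (2.86e-05 * 2.82e-07)
rho = 4.216e+12 1/m^2


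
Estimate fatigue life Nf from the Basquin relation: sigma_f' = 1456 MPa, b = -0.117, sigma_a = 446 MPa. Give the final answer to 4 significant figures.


sigma_a = sigma_f' * (2*Nf)^b
2*Nf = (sigma_a / sigma_f')^(1/b)
2*Nf = (446 / 1456)^(1/-0.117)
2*Nf = 24642.2
Nf = 12320 cycles


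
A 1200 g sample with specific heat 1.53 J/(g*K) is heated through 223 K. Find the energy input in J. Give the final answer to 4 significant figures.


Q = m * cp * dT
Q = 1200 * 1.53 * 223
Q = 409400 J


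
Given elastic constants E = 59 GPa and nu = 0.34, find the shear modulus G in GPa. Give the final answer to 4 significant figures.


G = E / (2*(1+nu))
G = 59 / (2*(1+0.34))
G = 22.01 GPa


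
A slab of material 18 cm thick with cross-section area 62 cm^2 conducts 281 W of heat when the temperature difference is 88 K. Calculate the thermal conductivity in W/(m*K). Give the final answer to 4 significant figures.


k = Q*L / (A*dT)
L = 0.18 m, A = 6.2e-03 m^2
k = 281 * 0.18 / (6.2e-03 * 88)
k = 92.71 W/(m*K)


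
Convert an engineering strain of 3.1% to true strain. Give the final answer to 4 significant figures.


epsilon_true = ln(1 + epsilon_eng)
epsilon_true = ln(1 + 0.031)
epsilon_true = 0.03053


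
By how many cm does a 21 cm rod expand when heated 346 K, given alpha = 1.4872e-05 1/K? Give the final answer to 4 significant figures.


dL = L0 * alpha * dT
dL = 21 * 1.4872e-05 * 346
dL = 0.1081 cm


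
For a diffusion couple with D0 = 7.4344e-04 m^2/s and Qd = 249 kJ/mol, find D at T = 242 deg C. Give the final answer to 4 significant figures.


D = D0 * exp(-Qd / (R*T))
T = 515.15 K
D = 7.4344e-04 * exp(-249e3 / (8.314 * 515.15))
D = 4.193e-29 m^2/s


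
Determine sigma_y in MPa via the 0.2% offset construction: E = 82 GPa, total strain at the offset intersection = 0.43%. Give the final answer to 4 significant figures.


Offset strain = 0.002
Elastic strain at yield = total_strain - offset = 4.3e-03 - 0.002 = 2.3e-03
sigma_y = E * elastic_strain = 82000 * 2.3e-03
sigma_y = 188.6 MPa


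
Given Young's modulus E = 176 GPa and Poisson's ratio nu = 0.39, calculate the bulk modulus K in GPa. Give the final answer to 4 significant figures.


K = E / (3*(1-2*nu))
K = 176 / (3*(1-2*0.39))
K = 266.7 GPa


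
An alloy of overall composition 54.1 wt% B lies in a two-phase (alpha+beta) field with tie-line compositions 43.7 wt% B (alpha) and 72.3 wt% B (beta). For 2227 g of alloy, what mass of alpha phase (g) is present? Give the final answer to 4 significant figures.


f_alpha = (C_beta - C0) / (C_beta - C_alpha)
f_alpha = (72.3 - 54.1) / (72.3 - 43.7) = 0.636364
m_alpha = f_alpha * m_total = 0.636364 * 2227 = 1417 g


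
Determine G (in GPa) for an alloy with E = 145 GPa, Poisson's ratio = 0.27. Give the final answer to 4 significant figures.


G = E / (2*(1+nu))
G = 145 / (2*(1+0.27))
G = 57.09 GPa


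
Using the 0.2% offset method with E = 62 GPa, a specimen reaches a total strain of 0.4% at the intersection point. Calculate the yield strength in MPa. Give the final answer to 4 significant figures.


Offset strain = 0.002
Elastic strain at yield = total_strain - offset = 4e-03 - 0.002 = 2e-03
sigma_y = E * elastic_strain = 62000 * 2e-03
sigma_y = 124 MPa


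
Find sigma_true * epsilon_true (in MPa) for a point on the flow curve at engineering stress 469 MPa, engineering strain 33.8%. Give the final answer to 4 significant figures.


sigma_true = sigma_eng * (1 + epsilon_eng)
sigma_true = 469 * (1 + 0.338) = 627.522 MPa
epsilon_true = ln(1 + epsilon_eng)
epsilon_true = ln(1 + 0.338) = 0.291176
sigma_true * epsilon_true = 627.522 * 0.291176 = 182.7 MPa


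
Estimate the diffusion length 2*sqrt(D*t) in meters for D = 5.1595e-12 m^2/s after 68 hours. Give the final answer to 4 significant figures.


t = 68 hr = 244800 s
Diffusion length = 2*sqrt(D*t)
= 2*sqrt(5.1595e-12 * 244800)
= 2.248e-03 m


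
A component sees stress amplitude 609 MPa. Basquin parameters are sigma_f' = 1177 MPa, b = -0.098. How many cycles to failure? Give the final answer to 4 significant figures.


sigma_a = sigma_f' * (2*Nf)^b
2*Nf = (sigma_a / sigma_f')^(1/b)
2*Nf = (609 / 1177)^(1/-0.098)
2*Nf = 831.748
Nf = 415.9 cycles


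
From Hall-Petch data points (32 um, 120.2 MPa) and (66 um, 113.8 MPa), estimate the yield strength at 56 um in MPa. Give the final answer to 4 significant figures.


sigma_y = sigma0 + k / sqrt(d)
1/sqrt(d1) = 1/sqrt(3.2e-05) = 176.777;  1/sqrt(d2) = 123.091
k = (sigma1 - sigma2) / (1/sqrt(d1) - 1/sqrt(d2)) = (120.2 - 113.8) / (176.777 - 123.091) = 0.119213 MPa*m^0.5
sigma0 = sigma1 - k/sqrt(d1) = 120.2 - 0.119213*176.777 = 99.1258 MPa
sigma_y(d3) = 99.1258 + 0.119213 / sqrt(5.6e-05) = 115.1 MPa


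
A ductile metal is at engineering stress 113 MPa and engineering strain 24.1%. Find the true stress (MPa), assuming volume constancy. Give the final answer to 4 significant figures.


sigma_true = sigma_eng * (1 + epsilon_eng)
sigma_true = 113 * (1 + 0.241)
sigma_true = 140.2 MPa


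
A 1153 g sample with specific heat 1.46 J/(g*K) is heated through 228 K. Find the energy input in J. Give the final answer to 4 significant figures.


Q = m * cp * dT
Q = 1153 * 1.46 * 228
Q = 383800 J


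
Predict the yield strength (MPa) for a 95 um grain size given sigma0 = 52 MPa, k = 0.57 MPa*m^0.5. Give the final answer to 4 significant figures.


sigma_y = sigma0 + k / sqrt(d)
d = 95 um = 9.5e-05 m
sigma_y = 52 + 0.57 / sqrt(9.5e-05)
sigma_y = 110.5 MPa


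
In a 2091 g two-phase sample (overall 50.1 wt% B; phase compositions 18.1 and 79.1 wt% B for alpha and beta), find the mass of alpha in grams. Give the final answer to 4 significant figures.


f_alpha = (C_beta - C0) / (C_beta - C_alpha)
f_alpha = (79.1 - 50.1) / (79.1 - 18.1) = 0.47541
m_alpha = f_alpha * m_total = 0.47541 * 2091 = 994.1 g


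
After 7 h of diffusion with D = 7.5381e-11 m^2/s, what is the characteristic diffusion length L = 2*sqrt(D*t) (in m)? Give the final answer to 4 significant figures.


t = 7 hr = 25200 s
Diffusion length = 2*sqrt(D*t)
= 2*sqrt(7.5381e-11 * 25200)
= 2.757e-03 m


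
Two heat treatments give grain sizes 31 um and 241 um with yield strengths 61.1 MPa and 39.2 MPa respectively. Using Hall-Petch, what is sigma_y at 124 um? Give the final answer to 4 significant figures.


sigma_y = sigma0 + k / sqrt(d)
1/sqrt(d1) = 1/sqrt(3.1e-05) = 179.605;  1/sqrt(d2) = 64.4157
k = (sigma1 - sigma2) / (1/sqrt(d1) - 1/sqrt(d2)) = (61.1 - 39.2) / (179.605 - 64.4157) = 0.190121 MPa*m^0.5
sigma0 = sigma1 - k/sqrt(d1) = 61.1 - 0.190121*179.605 = 26.9532 MPa
sigma_y(d3) = 26.9532 + 0.190121 / sqrt(1.24e-04) = 44.03 MPa


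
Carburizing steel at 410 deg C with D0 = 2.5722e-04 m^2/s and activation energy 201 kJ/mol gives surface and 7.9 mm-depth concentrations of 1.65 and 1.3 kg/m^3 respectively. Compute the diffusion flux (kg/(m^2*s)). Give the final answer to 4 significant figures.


Step 1: D = D0 * exp(-Qd/(R*T))
T = 410 + 273.15 = 683.15 K
D = 2.5722e-04 * exp(-201e3 / (8.314 * 683.15)) = 1.099e-19 m^2/s
Step 2: J = D * (C1 - C2) / dx
J = 1.099e-19 * (1.65 - 1.3) / 7.9e-03
J = 4.869e-18 kg/(m^2*s)


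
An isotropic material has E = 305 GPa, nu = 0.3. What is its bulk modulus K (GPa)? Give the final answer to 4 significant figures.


K = E / (3*(1-2*nu))
K = 305 / (3*(1-2*0.3))
K = 254.2 GPa


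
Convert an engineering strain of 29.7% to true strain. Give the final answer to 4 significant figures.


epsilon_true = ln(1 + epsilon_eng)
epsilon_true = ln(1 + 0.297)
epsilon_true = 0.2601


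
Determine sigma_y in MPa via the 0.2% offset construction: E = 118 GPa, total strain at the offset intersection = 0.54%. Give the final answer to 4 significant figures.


Offset strain = 0.002
Elastic strain at yield = total_strain - offset = 5.4e-03 - 0.002 = 3.4e-03
sigma_y = E * elastic_strain = 118000 * 3.4e-03
sigma_y = 401.2 MPa


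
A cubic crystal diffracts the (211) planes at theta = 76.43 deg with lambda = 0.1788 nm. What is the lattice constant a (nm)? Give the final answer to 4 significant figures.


d = lambda / (2*sin(theta))
d = 0.1788 / (2*sin(76.43 deg))
d = 0.0919674 nm
a = d * sqrt(h^2+k^2+l^2) = 0.0919674 * sqrt(6)
a = 0.2253 nm


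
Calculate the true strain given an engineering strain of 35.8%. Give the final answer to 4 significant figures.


epsilon_true = ln(1 + epsilon_eng)
epsilon_true = ln(1 + 0.358)
epsilon_true = 0.306


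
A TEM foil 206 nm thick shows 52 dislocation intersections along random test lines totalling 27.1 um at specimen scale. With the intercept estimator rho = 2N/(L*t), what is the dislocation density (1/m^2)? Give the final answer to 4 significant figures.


rho = 2N / (L * t)
L = 27.1 um = 2.71e-05 m, t = 206 nm = 2.06e-07 m
rho = 2 * 52 / (2.71e-05 * 2.06e-07)
rho = 1.863e+13 1/m^2


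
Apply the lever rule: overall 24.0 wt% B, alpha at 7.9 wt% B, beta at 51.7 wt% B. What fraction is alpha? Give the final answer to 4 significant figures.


f_alpha = (C_beta - C0) / (C_beta - C_alpha)
f_alpha = (51.7 - 24.0) / (51.7 - 7.9)
f_alpha = 0.6324


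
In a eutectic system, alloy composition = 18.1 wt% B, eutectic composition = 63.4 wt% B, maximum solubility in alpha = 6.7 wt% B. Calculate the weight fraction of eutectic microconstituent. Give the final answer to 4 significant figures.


f_primary = (C_e - C0) / (C_e - C_alpha_max)
f_primary = (63.4 - 18.1) / (63.4 - 6.7)
f_primary = 0.798942
f_eutectic = 1 - 0.798942 = 0.2011


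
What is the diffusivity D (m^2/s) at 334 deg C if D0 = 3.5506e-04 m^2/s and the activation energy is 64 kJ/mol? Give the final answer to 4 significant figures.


D = D0 * exp(-Qd / (R*T))
T = 607.15 K
D = 3.5506e-04 * exp(-64e3 / (8.314 * 607.15))
D = 1.107e-09 m^2/s


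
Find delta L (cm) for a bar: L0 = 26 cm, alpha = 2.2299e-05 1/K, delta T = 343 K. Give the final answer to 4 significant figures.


dL = L0 * alpha * dT
dL = 26 * 2.2299e-05 * 343
dL = 0.1989 cm


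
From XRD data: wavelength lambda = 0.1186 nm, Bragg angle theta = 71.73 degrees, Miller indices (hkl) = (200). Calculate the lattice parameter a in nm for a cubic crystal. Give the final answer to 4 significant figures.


d = lambda / (2*sin(theta))
d = 0.1186 / (2*sin(71.73 deg))
d = 0.062448 nm
a = d * sqrt(h^2+k^2+l^2) = 0.062448 * sqrt(4)
a = 0.1249 nm


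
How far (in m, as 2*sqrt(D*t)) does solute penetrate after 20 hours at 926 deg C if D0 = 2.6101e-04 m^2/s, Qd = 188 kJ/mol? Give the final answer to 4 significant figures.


Step 1: D = D0 * exp(-Qd/(R*T))
T = 1199.15 K
D = 2.6101e-04 * exp(-188e3 / (8.314 * 1199.15)) = 1.68707e-12 m^2/s
Step 2: L = 2*sqrt(D*t)
t = 20 h = 72000 s
L = 2*sqrt(1.68707e-12 * 72000) = 6.97e-04 m


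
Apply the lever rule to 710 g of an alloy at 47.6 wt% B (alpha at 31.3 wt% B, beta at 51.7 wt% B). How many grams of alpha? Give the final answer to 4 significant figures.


f_alpha = (C_beta - C0) / (C_beta - C_alpha)
f_alpha = (51.7 - 47.6) / (51.7 - 31.3) = 0.20098
m_alpha = f_alpha * m_total = 0.20098 * 710 = 142.7 g


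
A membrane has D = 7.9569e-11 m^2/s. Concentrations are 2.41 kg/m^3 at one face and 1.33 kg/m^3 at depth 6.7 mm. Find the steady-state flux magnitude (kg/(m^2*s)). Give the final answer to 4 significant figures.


J = -D * (dC/dx) = D * (C1 - C2) / dx
J = 7.9569e-11 * (2.41 - 1.33) / 6.7e-03
J = 1.283e-08 kg/(m^2*s)


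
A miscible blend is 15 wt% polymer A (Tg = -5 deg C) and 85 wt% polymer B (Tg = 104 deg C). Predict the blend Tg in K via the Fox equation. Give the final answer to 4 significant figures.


1/Tg = w1/Tg1 + w2/Tg2 (in Kelvin)
Tg1 = 268.15 K, Tg2 = 377.15 K
1/Tg = 0.15/268.15 + 0.85/377.15
Tg = 355.5 K


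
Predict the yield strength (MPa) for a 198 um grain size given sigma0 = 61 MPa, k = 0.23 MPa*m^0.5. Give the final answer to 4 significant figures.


sigma_y = sigma0 + k / sqrt(d)
d = 198 um = 1.98e-04 m
sigma_y = 61 + 0.23 / sqrt(1.98e-04)
sigma_y = 77.35 MPa


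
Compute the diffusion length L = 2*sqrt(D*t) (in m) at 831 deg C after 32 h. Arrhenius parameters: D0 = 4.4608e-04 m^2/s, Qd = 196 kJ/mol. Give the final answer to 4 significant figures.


Step 1: D = D0 * exp(-Qd/(R*T))
T = 1104.15 K
D = 4.4608e-04 * exp(-196e3 / (8.314 * 1104.15)) = 2.3812e-13 m^2/s
Step 2: L = 2*sqrt(D*t)
t = 32 h = 115200 s
L = 2*sqrt(2.3812e-13 * 115200) = 3.312e-04 m


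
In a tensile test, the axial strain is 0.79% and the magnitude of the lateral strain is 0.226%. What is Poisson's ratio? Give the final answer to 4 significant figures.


nu = -epsilon_lat / epsilon_axial
Lateral strain is contraction (negative), so using magnitudes:
nu = 0.226 / 0.79
nu = 0.2861


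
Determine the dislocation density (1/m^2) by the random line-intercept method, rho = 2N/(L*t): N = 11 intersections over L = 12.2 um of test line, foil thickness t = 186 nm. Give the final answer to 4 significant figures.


rho = 2N / (L * t)
L = 12.2 um = 1.22e-05 m, t = 186 nm = 1.86e-07 m
rho = 2 * 11 / (1.22e-05 * 1.86e-07)
rho = 9.695e+12 1/m^2


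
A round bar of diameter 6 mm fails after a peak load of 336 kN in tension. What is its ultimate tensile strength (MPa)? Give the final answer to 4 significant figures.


A0 = pi*(d/2)^2 = pi*(6/2)^2 = 28.2743 mm^2
UTS = F_max / A0 = 336*1000 / 28.2743
UTS = 11880 MPa


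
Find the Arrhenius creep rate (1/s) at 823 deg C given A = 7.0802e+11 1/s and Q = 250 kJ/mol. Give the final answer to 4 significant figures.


rate = A * exp(-Q / (R*T))
T = 823 + 273.15 = 1096.15 K
rate = 7.0802e+11 * exp(-250e3 / (8.314 * 1096.15))
rate = 0.8638 1/s


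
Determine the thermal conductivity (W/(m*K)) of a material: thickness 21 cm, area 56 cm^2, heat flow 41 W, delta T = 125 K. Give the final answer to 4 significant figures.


k = Q*L / (A*dT)
L = 0.21 m, A = 5.6e-03 m^2
k = 41 * 0.21 / (5.6e-03 * 125)
k = 12.3 W/(m*K)


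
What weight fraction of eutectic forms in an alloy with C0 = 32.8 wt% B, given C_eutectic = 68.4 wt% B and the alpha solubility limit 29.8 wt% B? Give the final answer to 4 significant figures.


f_primary = (C_e - C0) / (C_e - C_alpha_max)
f_primary = (68.4 - 32.8) / (68.4 - 29.8)
f_primary = 0.92228
f_eutectic = 1 - 0.92228 = 0.07772


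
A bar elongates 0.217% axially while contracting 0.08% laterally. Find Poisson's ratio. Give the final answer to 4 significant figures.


nu = -epsilon_lat / epsilon_axial
Lateral strain is contraction (negative), so using magnitudes:
nu = 0.08 / 0.217
nu = 0.3687


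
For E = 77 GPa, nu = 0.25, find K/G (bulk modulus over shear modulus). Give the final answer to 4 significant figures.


G = E / (2*(1+nu))
G = 77 / (2*(1+0.25)) = 30.8 GPa
K = E / (3*(1-2*nu))
K = 77 / (3*(1-2*0.25)) = 51.3333 GPa
K/G = 51.3333 / 30.8 = 1.667


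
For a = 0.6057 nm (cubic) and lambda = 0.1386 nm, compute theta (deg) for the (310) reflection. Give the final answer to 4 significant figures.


d = a / sqrt(h^2+k^2+l^2)
d = 0.6057 / sqrt(10) = 0.191539 nm
lambda = 2*d*sin(theta)  =>  sin(theta) = lambda / (2*d)
sin(theta) = 0.1386 / (2 * 0.191539) = 0.361806
theta = 21.21 deg


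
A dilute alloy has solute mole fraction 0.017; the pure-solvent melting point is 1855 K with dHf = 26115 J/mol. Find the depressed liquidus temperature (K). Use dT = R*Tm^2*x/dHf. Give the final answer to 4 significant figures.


dT = R*Tm^2*x / dHf
dT = 8.314 * 1855^2 * 0.017 / 26115
dT = 18.6233 K
T_new = 1855 - 18.6233 = 1836 K


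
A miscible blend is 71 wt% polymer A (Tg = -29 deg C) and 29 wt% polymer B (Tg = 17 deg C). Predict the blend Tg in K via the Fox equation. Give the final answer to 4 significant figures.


1/Tg = w1/Tg1 + w2/Tg2 (in Kelvin)
Tg1 = 244.15 K, Tg2 = 290.15 K
1/Tg = 0.71/244.15 + 0.29/290.15
Tg = 255.9 K


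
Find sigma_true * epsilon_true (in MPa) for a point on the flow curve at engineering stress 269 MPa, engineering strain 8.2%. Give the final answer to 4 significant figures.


sigma_true = sigma_eng * (1 + epsilon_eng)
sigma_true = 269 * (1 + 0.082) = 291.058 MPa
epsilon_true = ln(1 + epsilon_eng)
epsilon_true = ln(1 + 0.082) = 0.0788112
sigma_true * epsilon_true = 291.058 * 0.0788112 = 22.94 MPa


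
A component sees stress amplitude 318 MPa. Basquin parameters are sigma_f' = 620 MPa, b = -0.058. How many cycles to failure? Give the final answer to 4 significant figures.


sigma_a = sigma_f' * (2*Nf)^b
2*Nf = (sigma_a / sigma_f')^(1/b)
2*Nf = (318 / 620)^(1/-0.058)
2*Nf = 99859.4
Nf = 49930 cycles


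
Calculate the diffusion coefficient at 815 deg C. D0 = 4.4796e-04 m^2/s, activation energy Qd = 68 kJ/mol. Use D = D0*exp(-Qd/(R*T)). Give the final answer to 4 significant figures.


D = D0 * exp(-Qd / (R*T))
T = 1088.15 K
D = 4.4796e-04 * exp(-68e3 / (8.314 * 1088.15))
D = 2.437e-07 m^2/s


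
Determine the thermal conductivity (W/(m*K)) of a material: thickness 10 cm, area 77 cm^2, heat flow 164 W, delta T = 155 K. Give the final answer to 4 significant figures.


k = Q*L / (A*dT)
L = 0.1 m, A = 7.7e-03 m^2
k = 164 * 0.1 / (7.7e-03 * 155)
k = 13.74 W/(m*K)


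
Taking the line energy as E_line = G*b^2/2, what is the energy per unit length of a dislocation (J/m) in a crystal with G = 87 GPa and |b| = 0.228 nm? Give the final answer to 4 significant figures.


E = G*b^2/2
b = 0.228 nm = 2.28e-10 m
G = 87 GPa = 8.7e+10 Pa
E = 0.5 * 8.7e+10 * (2.28e-10)^2
E = 2.261e-09 J/m


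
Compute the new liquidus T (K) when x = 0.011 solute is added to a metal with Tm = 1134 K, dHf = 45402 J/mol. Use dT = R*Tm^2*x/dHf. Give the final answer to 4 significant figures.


dT = R*Tm^2*x / dHf
dT = 8.314 * 1134^2 * 0.011 / 45402
dT = 2.59032 K
T_new = 1134 - 2.59032 = 1131 K
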